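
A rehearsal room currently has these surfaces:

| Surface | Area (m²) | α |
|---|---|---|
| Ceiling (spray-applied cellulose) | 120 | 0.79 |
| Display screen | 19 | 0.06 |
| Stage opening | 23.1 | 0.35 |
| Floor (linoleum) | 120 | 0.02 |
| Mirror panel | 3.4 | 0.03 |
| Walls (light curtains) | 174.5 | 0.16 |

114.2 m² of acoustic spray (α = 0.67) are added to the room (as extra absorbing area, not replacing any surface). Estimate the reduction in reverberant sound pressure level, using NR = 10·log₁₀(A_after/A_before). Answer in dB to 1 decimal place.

2.0 dB

Equivalent absorption area: A_before = 120×0.79 + 19×0.06 + 23.1×0.35 + 120×0.02 + 3.4×0.03 + 174.5×0.16 = 134.447 m².
Treatment contributes 114.2·0.67 = 76.514 sabins.
A_after = 134.447 + 76.514 = 210.961 sabins.
Reduction = 10 log₁₀(A_after/A_before) = 10 log₁₀(1.5691) = 2.0 dB.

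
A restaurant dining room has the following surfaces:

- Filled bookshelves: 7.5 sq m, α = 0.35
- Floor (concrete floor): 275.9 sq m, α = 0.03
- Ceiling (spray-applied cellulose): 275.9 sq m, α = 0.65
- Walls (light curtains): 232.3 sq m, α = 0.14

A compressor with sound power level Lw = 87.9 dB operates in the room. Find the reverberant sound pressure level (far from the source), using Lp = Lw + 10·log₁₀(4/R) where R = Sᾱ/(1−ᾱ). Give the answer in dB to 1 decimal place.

69.0 dB

Σ(Sᵢαᵢ) = 7.5·0.35 + 275.9·0.03 + 275.9·0.65 + 232.3·0.14 = 222.759; total area S = 791.6 sq m.
ᾱ = 0.2814, so room constant R = A/(1−ᾱ) = 309.990 sq m.
Lp = Lw + 10 log₁₀(4/R) = 87.9 -18.89 = 69.0 dB.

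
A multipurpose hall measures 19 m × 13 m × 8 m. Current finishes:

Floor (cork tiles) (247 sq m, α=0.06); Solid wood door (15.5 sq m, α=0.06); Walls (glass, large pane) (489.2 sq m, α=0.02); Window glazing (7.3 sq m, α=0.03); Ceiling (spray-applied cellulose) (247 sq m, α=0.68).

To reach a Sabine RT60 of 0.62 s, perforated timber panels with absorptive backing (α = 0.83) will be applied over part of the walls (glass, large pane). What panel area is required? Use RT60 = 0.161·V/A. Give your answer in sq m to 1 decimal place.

Summing Sᵢαᵢ: 14.820 + 0.930 + 9.784 + 0.219 + 167.960 → A₁ = 193.713 sabins.
Required A₂ = 0.161·1976/0.62 = 513.123 sabins.
Absorption to add: 513.123 − 193.713 = 319.410 sabins.
Each sq m of panel replacing the walls (glass, large pane) adds (0.83 − 0.02) = 0.81 sabins.
Area = ΔA/Δα = 319.410/0.81 = 394.3 sq m.

394.3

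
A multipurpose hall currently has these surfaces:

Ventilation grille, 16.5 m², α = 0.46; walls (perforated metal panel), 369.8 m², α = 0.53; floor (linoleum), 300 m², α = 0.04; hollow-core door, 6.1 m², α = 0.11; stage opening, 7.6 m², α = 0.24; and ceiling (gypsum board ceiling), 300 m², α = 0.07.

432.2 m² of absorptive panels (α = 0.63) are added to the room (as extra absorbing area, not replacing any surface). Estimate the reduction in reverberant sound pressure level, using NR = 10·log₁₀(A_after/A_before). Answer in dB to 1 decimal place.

3.3 dB

Summing Sᵢαᵢ: 7.590 + 195.994 + 12.000 + 0.671 + 1.824 + 21.000 → A_before = 239.079 sabins.
Treatment contributes 432.2·0.63 = 272.286 sabins.
A_after = 239.079 + 272.286 = 511.365 sabins.
Reduction = 10 log₁₀(A_after/A_before) = 10 log₁₀(2.1389) = 3.3 dB.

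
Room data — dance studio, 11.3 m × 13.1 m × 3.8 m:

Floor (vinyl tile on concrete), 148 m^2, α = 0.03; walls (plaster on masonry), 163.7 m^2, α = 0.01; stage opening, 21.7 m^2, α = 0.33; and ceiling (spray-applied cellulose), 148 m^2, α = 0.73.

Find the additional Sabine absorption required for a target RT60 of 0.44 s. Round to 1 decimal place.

84.6 sabins

Summing Sᵢαᵢ: 4.440 + 1.637 + 7.161 + 108.040 → A₁ = 121.278 sabins.
V = 562.514 m³. Required absorption A₂ = 0.161 × 562.514 / 0.44 = 205.829 sabins.
Additional absorption ΔA = 205.829 − 121.278 = 84.6 sabins.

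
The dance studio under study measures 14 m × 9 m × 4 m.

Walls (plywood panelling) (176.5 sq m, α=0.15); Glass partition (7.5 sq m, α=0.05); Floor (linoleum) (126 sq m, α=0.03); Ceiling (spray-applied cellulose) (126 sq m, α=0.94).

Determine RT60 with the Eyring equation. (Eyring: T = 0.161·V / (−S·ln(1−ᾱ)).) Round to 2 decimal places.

0.44 seconds

S = Σ Sᵢ = 436.0 sq m.
Σ(Sᵢαᵢ) = 176.5·0.15 + 7.5·0.05 + 126·0.03 + 126·0.94 = 149.070.
ᾱ = 149.070 / 436.0 = 0.3419.
−S·ln(1−ᾱ) = −436.0 × ln(1 − 0.3419) = 182.422.
V = 14 × 9 × 4 = 504 m³.
RT60 = 0.161 × 504 / 182.422 = 0.44 s.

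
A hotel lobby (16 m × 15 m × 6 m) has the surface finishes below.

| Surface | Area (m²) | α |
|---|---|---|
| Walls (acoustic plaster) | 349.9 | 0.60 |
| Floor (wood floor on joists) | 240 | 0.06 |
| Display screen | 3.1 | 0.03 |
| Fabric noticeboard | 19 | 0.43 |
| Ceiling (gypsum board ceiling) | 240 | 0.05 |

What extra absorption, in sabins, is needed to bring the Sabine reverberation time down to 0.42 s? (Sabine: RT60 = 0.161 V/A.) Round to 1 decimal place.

Summing Sᵢαᵢ: 209.940 + 14.400 + 0.093 + 8.170 + 12.000 → A₁ = 244.603 sabins.
For T = 0.42 s, need A₂ = 0.161·V/T = 0.161·1440/0.42 = 552.000 sabins.
Shortfall: 552.000 − 244.603 = 307.4 sabins.

307.4 sabins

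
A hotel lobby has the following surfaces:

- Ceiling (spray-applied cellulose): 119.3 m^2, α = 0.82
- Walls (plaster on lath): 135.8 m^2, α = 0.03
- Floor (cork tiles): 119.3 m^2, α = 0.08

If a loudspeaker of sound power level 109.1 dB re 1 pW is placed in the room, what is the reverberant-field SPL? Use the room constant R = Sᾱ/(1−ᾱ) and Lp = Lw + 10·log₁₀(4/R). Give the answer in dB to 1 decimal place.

Σ(Sᵢαᵢ) = 119.3·0.82 + 135.8·0.03 + 119.3·0.08 = 111.444; total area S = 374.4 m^2.
ᾱ = 111.444/374.4 = 0.2977; R = Sᾱ/(1−ᾱ) = 111.444/(1−0.2977) = 158.684 m^2.
Lp = Lw + 10 log₁₀(4/R) = 109.1 -15.98 = 93.1 dB.

93.1 dB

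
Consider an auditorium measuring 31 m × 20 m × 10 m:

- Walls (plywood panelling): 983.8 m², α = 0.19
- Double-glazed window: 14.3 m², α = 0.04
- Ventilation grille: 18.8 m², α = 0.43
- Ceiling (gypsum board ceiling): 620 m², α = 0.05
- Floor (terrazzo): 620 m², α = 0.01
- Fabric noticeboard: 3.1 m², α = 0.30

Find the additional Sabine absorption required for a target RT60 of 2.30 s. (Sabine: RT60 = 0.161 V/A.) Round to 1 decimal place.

Equivalent absorption area: A₁ = 983.8·0.19 + 14.3·0.04 + 18.8·0.43 + 620·0.05 + 620·0.01 + 3.1·0.30 = 233.708 m².
For T = 2.30 s, need A₂ = 0.161·V/T = 0.161·6200/2.30 = 434.000 sabins.
ΔA = A₂ − A₁ = 434.000 − 233.708 = 200.3 sabins.

200.3 sabins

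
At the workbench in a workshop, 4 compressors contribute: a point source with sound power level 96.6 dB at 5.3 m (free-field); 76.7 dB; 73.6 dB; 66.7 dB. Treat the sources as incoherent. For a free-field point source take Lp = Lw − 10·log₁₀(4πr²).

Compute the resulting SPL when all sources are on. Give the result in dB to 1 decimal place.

79.4 dB

Source at 5.3 m: Lp = 96.6 − 10·log₁₀(4π·5.3²) = 96.6 − 10·log₁₀(352.989) = 71.1 dB.
Σ 10^(Lᵢ/10) = 8.724e+07.
Combined level = 10 log₁₀(8.724e+07) = 79.4 dB.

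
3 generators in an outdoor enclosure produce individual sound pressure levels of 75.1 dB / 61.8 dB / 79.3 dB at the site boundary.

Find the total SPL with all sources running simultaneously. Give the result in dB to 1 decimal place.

80.8 dB

Converting to relative power and adding: 10^(75.1/10) + 10^(61.8/10) + 10^(79.3/10) = 1.19e+08.
Back to dB: 10·log₁₀ Σ = 80.8 dB.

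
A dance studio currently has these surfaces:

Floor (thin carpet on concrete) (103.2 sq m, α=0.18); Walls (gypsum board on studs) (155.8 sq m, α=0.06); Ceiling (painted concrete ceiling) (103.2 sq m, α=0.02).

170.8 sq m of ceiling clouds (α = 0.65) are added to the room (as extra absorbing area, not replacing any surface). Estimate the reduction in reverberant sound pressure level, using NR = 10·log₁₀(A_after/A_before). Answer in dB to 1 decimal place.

Summing Sᵢαᵢ: 18.576 + 9.348 + 2.064 → A_before = 29.988 sabins.
Treatment contributes 170.8·0.65 = 111.020 sabins.
A_after = 29.988 + 111.020 = 141.008 sabins.
NR = 10·log₁₀(141.008/29.988) = 6.7 dB.

6.7 dB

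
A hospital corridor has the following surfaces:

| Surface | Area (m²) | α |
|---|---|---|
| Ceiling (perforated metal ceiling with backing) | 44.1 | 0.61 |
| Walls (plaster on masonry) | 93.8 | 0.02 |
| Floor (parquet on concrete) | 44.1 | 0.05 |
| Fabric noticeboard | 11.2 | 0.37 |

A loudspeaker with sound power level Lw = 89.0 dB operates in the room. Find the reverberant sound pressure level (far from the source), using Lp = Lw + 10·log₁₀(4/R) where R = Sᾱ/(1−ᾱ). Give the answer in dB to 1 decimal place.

Σ(Sᵢαᵢ) = 44.1·0.61 + 93.8·0.02 + 44.1·0.05 + 11.2·0.37 = 35.126; total area S = 193.2 m².
ᾱ = 0.1818, so room constant R = A/(1−ᾱ) = 42.931 m².
Lp = Lw + 10 log₁₀(4/R) = 89.0 -10.31 = 78.7 dB.

78.7 dB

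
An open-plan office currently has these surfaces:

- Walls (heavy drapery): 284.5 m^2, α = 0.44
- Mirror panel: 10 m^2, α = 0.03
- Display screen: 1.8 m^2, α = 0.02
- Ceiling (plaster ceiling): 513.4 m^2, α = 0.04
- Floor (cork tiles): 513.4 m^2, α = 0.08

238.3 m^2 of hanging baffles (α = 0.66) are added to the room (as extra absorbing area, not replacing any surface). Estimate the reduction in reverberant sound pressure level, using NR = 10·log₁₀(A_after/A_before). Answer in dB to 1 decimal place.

2.6 dB

Total absorption A_before = 284.5×0.44 + 10×0.03 + 1.8×0.02 + 513.4×0.04 + 513.4×0.08
  = 125.180 + 0.300 + 0.036 + 20.536 + 41.072 = 187.124 m^2 sabins.
Added absorption = 238.3 × 0.66 = 157.278 sabins.
A_after = 187.124 + 157.278 = 344.402 sabins.
NR = 10·log₁₀(344.402/187.124) = 2.6 dB.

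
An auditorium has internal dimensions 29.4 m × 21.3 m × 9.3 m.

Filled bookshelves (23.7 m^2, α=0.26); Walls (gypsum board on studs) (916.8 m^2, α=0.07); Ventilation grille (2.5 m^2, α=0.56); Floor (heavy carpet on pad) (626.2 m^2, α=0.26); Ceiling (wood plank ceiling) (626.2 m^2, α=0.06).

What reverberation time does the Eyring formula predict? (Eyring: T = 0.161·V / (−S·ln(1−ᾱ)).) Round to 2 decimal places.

Total surface area S = 23.7 + 916.8 + 2.5 + 626.2 + 626.2 = 2195.4 m^2.
Σ(Sᵢαᵢ) = 23.7×0.26 + 916.8×0.07 + 2.5×0.56 + 626.2×0.26 + 626.2×0.06 = 272.122.
Mean coefficient ᾱ = A/S = 0.1240.
−S·ln(1−ᾱ) = −2195.4 × ln(1 − 0.1240) = 290.647.
V = 29.4 × 21.3 × 9.3 = 5823.846 m³.
T = 0.161·V/[−S·ln(1−ᾱ)] = 0.161·5823.846/290.647 = 3.23 s.

3.23 s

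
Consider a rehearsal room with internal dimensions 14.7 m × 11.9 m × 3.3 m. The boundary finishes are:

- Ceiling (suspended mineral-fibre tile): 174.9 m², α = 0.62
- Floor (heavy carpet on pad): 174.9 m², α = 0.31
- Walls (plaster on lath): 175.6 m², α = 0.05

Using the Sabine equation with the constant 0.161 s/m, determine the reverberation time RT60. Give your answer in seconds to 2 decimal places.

A = Σ Sᵢαᵢ = 174.9×0.62 + 174.9×0.31 + 175.6×0.05 = 171.437 sabins.
V = 14.7·11.9·3.3 = 577.269 m³.
RT60 = 0.161 · V / A = 0.161 × 577.269 / 171.437 = 0.54 s.

0.54 seconds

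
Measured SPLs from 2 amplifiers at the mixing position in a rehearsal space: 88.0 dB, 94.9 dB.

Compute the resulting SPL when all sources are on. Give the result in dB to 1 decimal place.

95.7 dB

Σ 10^(Lᵢ/10) = 3.721e+09.
Back to dB: 10·log₁₀ Σ = 95.7 dB.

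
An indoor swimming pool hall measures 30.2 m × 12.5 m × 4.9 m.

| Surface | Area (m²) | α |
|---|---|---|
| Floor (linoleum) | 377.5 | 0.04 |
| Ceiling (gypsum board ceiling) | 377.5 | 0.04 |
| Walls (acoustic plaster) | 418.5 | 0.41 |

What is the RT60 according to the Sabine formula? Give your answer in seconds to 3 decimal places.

Summing Sᵢαᵢ: 15.100 + 15.100 + 171.585 → A = 201.785 sabins.
Room volume: 1849.75 m³.
Sabine: RT60 = 0.161 × 1849.75 / 201.785 = 1.476 s.

1.476 seconds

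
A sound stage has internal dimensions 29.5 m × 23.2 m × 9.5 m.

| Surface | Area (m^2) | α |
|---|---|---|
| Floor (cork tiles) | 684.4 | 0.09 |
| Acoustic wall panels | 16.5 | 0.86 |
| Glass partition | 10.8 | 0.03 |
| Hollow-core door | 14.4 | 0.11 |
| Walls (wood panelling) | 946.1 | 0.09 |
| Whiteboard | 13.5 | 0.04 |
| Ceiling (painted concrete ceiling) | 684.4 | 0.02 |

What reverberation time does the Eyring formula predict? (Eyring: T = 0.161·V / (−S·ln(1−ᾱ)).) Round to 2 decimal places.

5.69 seconds

Total surface area S = 684.4 + 16.5 + 10.8 + 14.4 + 946.1 + 13.5 + 684.4 = 2370.1 m^2.
Absorption A = 684.4·0.09 + 16.5·0.86 + 10.8·0.03 + 14.4·0.11 + 946.1·0.09 + 13.5·0.04 + 684.4·0.02 = 177.071 sabins.
Mean coefficient ᾱ = A/S = 0.0747.
Eyring denominator: −S ln(1−ᾱ) = 184.008.
V = 29.5 × 23.2 × 9.5 = 6501.8 m³.
T = 0.161·V/[−S·ln(1−ᾱ)] = 0.161·6501.8/184.008 = 5.69 s.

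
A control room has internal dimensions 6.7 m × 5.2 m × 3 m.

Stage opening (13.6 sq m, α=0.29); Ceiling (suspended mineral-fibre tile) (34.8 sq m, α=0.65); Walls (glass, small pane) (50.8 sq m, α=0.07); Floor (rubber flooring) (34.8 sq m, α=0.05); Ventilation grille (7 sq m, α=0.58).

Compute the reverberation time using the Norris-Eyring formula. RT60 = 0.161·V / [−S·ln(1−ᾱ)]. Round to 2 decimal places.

Total surface area S = 13.6 + 34.8 + 50.8 + 34.8 + 7 = 141.0 sq m.
Absorption A = 13.6·0.29 + 34.8·0.65 + 50.8·0.07 + 34.8·0.05 + 7·0.58 = 35.920 sabins.
ᾱ = 35.920 / 141.0 = 0.2548.
−S·ln(1−ᾱ) = −141.0 × ln(1 − 0.2548) = 41.468.
V = 6.7 × 5.2 × 3 = 104.52 m³.
T = 0.161·V/[−S·ln(1−ᾱ)] = 0.161·104.52/41.468 = 0.41 s.

0.41 s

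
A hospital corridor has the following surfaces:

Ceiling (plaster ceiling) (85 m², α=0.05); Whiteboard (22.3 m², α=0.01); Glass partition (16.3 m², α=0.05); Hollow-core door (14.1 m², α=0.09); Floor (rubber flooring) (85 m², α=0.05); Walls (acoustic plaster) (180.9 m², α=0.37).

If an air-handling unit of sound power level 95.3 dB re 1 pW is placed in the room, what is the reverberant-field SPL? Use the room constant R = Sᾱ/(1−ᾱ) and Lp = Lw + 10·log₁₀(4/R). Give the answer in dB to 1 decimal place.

Σ(Sᵢαᵢ) = 85×0.05 + 22.3×0.01 + 16.3×0.05 + 14.1×0.09 + 85×0.05 + 180.9×0.37 = 77.740; total area S = 403.6 m².
ᾱ = 77.740/403.6 = 0.1926; R = Sᾱ/(1−ᾱ) = 77.740/(1−0.1926) = 96.284 m².
Lp = Lw + 10 log₁₀(4/R) = 95.3 -13.81 = 81.5 dB.

81.5 dB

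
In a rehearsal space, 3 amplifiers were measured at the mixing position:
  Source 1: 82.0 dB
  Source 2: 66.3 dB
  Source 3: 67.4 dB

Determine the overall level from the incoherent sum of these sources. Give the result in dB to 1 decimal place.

Sum in the linear (power) domain: Σ 10^(Lᵢ/10) = 10^(82.0/10) + 10^(66.3/10) + 10^(67.4/10) = 1.683e+08.
Back to dB: 10·log₁₀ Σ = 82.3 dB.

82.3 dB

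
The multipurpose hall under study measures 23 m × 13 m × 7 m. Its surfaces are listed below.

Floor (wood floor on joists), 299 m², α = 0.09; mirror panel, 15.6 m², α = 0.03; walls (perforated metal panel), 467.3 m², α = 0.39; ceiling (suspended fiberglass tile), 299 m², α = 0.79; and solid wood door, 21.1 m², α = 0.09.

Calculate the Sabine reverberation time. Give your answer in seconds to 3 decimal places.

0.753 sec

Total absorption A = 299×0.09 + 15.6×0.03 + 467.3×0.39 + 299×0.79 + 21.1×0.09
  = 26.910 + 0.468 + 182.247 + 236.210 + 1.899 = 447.734 m² sabins.
V = 23·13·7 = 2093 m³.
Sabine: RT60 = 0.161 × 2093 / 447.734 = 0.753 s.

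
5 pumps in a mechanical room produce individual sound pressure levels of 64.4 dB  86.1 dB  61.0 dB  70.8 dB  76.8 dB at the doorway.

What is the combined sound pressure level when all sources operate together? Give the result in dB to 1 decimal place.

Σ 10^(Lᵢ/10) = 4.713e+08.
Combined level = 10 log₁₀(4.713e+08) = 86.7 dB.

86.7 dB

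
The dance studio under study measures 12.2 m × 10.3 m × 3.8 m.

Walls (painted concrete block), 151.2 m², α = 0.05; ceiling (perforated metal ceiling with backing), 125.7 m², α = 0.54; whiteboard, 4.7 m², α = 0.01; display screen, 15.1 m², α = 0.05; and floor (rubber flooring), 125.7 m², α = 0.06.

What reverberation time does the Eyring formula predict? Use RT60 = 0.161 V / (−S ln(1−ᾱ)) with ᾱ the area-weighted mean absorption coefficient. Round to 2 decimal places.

S = Σ Sᵢ = 422.4 m².
Σ(Sᵢαᵢ) = 151.2×0.05 + 125.7×0.54 + 4.7×0.01 + 15.1×0.05 + 125.7×0.06 = 83.782.
Mean coefficient ᾱ = A/S = 0.1983.
−S·ln(1−ᾱ) = −422.4 × ln(1 − 0.1983) = 93.359.
V = 12.2 × 10.3 × 3.8 = 477.508 m³.
RT60 = 0.161 × 477.508 / 93.359 = 0.82 s.

0.82 seconds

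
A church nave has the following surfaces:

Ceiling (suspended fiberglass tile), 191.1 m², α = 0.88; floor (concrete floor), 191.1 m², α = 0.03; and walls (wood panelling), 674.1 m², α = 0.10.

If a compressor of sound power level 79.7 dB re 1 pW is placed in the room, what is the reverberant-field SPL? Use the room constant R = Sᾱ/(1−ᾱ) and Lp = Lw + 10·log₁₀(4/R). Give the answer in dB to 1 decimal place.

A = 241.311 sabins; S = 1056.3 m².
ᾱ = 0.2284, so room constant R = A/(1−ᾱ) = 312.741 m².
Lp = 79.7 + 10·log₁₀(4/312.741) = 79.7 + (-18.93) = 60.8 dB.

60.8 dB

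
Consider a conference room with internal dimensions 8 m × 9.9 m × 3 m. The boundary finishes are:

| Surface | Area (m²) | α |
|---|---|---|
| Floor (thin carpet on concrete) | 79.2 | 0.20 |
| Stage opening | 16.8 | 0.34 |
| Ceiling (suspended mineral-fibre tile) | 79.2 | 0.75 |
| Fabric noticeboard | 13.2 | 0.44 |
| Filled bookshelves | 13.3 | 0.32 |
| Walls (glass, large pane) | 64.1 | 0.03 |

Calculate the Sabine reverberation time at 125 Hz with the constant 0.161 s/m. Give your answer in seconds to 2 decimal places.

0.41 seconds

Total absorption A = 79.2·0.20 + 16.8·0.34 + 79.2·0.75 + 13.2·0.44 + 13.3·0.32 + 64.1·0.03
  = 15.840 + 5.712 + 59.400 + 5.808 + 4.256 + 1.923 = 92.939 m² sabins.
Room volume: 237.6 m³.
T = 0.161 V/A = 0.161·237.6/92.939 = 0.41 s.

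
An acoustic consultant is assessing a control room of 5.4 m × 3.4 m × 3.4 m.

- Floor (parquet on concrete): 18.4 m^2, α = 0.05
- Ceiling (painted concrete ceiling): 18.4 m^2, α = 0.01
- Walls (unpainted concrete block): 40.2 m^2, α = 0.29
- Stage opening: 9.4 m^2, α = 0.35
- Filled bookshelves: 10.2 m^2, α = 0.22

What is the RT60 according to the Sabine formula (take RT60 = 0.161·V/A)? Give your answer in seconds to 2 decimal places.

0.55 sec

Total absorption A = 18.4*0.05 + 18.4*0.01 + 40.2*0.29 + 9.4*0.35 + 10.2*0.22
  = 0.920 + 0.184 + 11.658 + 3.290 + 2.244 = 18.296 m^2 sabins.
V = 5.4·3.4·3.4 = 62.424 m³.
T = 0.161 V/A = 0.161·62.424/18.296 = 0.55 s.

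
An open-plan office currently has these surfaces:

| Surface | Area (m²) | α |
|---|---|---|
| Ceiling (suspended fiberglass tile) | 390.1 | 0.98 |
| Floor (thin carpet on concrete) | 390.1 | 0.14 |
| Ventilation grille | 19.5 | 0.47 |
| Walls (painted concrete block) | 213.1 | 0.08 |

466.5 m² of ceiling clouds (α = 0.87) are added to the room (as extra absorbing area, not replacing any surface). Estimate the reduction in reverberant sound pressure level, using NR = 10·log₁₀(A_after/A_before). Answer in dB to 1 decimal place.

Summing Sᵢαᵢ: 382.298 + 54.614 + 9.165 + 17.048 → A_before = 463.125 sabins.
Added absorption = 466.5 × 0.87 = 405.855 sabins.
New total A_after = 868.980 sabins.
Reduction = 10 log₁₀(A_after/A_before) = 10 log₁₀(1.8763) = 2.7 dB.

2.7 dB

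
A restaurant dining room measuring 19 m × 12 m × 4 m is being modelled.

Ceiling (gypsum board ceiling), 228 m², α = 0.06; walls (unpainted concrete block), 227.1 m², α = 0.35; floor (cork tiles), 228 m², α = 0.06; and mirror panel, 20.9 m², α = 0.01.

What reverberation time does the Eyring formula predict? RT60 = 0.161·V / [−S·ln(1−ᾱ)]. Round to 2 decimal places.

S = Σ Sᵢ = 704.0 m².
Absorption A = 228×0.06 + 227.1×0.35 + 228×0.06 + 20.9×0.01 = 107.054 sabins.
Mean coefficient ᾱ = A/S = 0.1521.
−S·ln(1−ᾱ) = −704.0 × ln(1 − 0.1521) = 116.155.
V = 19 × 12 × 4 = 912 m³.
RT60 = 0.161 × 912 / 116.155 = 1.26 s.

1.26 sec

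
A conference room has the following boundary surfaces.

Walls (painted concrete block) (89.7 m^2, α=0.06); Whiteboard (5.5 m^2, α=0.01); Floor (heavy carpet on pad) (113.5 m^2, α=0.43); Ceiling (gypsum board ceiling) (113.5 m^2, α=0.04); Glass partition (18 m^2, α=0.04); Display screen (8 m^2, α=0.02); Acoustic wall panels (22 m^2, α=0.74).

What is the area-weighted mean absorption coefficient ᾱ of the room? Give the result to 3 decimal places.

S = Σ Sᵢ = 89.7 + 5.5 + 113.5 + 113.5 + 18 + 8 + 22 = 370.2 m^2.
Weighted sum Σ Sα = 75.942.
ᾱ = 75.942 / 370.2 = 0.205.

0.205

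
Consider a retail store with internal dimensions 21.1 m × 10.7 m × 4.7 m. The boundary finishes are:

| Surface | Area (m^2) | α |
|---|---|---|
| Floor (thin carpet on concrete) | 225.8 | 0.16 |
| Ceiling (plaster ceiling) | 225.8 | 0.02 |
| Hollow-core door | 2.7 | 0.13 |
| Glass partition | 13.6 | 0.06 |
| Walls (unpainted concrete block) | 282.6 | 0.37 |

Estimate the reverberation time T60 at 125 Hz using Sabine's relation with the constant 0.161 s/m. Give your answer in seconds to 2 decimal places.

Total absorption A = 225.8×0.16 + 225.8×0.02 + 2.7×0.13 + 13.6×0.06 + 282.6×0.37
  = 36.128 + 4.516 + 0.351 + 0.816 + 104.562 = 146.373 m^2 sabins.
Room volume: 1061.119 m³.
RT60 = 0.161 · V / A = 0.161 × 1061.119 / 146.373 = 1.17 s.

1.17 s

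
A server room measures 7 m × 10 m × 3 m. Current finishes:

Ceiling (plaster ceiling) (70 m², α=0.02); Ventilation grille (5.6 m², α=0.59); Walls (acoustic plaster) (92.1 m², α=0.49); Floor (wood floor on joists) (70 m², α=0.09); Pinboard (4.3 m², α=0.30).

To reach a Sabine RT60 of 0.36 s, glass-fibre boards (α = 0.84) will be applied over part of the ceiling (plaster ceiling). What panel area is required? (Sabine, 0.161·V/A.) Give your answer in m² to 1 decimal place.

44.5

A₁ = Σ Sᵢαᵢ = 70*0.02 + 5.6*0.59 + 92.1*0.49 + 70*0.09 + 4.3*0.30 = 57.423 sabins.
V = 210 m³. Target absorption A₂ = 0.161 × 210 / 0.36 = 93.917 sabins.
Absorption to add: 93.917 − 57.423 = 36.494 sabins.
Each m² of panel replacing the ceiling (plaster ceiling) adds (0.84 − 0.02) = 0.82 sabins.
Area = ΔA/Δα = 36.494/0.82 = 44.5 m².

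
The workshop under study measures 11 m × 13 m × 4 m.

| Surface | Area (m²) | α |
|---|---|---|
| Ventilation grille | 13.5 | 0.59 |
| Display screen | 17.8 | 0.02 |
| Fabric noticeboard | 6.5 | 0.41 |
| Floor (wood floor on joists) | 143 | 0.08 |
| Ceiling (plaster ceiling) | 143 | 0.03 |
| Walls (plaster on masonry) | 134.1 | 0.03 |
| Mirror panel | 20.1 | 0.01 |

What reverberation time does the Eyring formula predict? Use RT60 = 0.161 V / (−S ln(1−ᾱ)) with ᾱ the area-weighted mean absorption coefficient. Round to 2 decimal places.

S = Σ Sᵢ = 478.0 m².
Absorption A = 13.5×0.59 + 17.8×0.02 + 6.5×0.41 + 143×0.08 + 143×0.03 + 134.1×0.03 + 20.1×0.01 = 30.940 sabins.
Mean coefficient ᾱ = A/S = 0.0647.
−S·ln(1−ᾱ) = −478.0 × ln(1 − 0.0647) = 31.972.
V = 11 × 13 × 4 = 572 m³.
T = 0.161·V/[−S·ln(1−ᾱ)] = 0.161·572/31.972 = 2.88 s.

2.88 sec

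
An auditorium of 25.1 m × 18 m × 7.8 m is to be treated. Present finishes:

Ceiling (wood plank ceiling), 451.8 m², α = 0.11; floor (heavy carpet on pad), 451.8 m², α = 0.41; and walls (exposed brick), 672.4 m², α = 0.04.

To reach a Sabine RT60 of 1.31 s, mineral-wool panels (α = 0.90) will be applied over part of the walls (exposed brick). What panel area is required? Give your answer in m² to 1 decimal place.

Summing Sᵢαᵢ: 49.698 + 185.238 + 26.896 → A₁ = 261.832 sabins.
V = 3524.04 m³. Target absorption A₂ = 0.161 × 3524.04 / 1.31 = 433.107 sabins.
Absorption to add: 433.107 − 261.832 = 171.275 sabins.
Each m² of panel replacing the walls (exposed brick) adds (0.90 − 0.04) = 0.86 sabins.
Area = ΔA/Δα = 171.275/0.86 = 199.2 m².

199.2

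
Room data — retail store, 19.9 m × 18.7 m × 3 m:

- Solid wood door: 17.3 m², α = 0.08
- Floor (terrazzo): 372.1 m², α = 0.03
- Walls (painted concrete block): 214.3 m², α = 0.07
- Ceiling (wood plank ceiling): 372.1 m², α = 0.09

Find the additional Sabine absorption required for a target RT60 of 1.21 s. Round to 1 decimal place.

87.5 sabins

Equivalent absorption area: A₁ = 17.3*0.08 + 372.1*0.03 + 214.3*0.07 + 372.1*0.09 = 61.037 m².
For T = 1.21 s, need A₂ = 0.161·V/T = 0.161·1116.39/1.21 = 148.544 sabins.
Shortfall: 148.544 − 61.037 = 87.5 sabins.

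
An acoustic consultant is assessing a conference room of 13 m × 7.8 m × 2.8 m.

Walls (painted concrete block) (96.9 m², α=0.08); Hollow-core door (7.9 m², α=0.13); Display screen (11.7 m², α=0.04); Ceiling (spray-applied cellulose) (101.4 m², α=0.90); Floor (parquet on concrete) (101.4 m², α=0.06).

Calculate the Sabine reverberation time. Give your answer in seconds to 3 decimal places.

Total absorption A = 96.9·0.08 + 7.9·0.13 + 11.7·0.04 + 101.4·0.90 + 101.4·0.06
  = 7.752 + 1.027 + 0.468 + 91.260 + 6.084 = 106.591 m² sabins.
V = 13·7.8·2.8 = 283.92 m³.
Sabine: RT60 = 0.161 × 283.92 / 106.591 = 0.429 s.

0.429 seconds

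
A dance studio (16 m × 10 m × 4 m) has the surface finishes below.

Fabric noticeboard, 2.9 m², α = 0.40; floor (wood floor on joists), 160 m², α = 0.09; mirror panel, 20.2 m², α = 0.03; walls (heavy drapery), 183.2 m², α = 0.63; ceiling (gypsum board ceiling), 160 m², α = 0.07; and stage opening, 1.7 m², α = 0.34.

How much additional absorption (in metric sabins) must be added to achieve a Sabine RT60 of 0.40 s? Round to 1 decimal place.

Total absorption A₁ = 2.9*0.40 + 160*0.09 + 20.2*0.03 + 183.2*0.63 + 160*0.07 + 1.7*0.34
  = 1.160 + 14.400 + 0.606 + 115.416 + 11.200 + 0.578 = 143.360 m² sabins.
Target A₂ = 0.161·640/0.40 = 257.600 sabins (V = 640 m³).
Additional absorption ΔA = 257.600 − 143.360 = 114.2 sabins.

114.2 sabins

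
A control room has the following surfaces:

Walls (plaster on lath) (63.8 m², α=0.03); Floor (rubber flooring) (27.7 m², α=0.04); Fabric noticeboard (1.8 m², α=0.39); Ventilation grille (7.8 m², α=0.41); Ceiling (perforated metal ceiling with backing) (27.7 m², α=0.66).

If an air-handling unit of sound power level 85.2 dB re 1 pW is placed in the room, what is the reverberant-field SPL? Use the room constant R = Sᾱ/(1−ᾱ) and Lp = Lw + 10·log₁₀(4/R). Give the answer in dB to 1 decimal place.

76.3 dB

Σ(Sᵢαᵢ) = 63.8×0.03 + 27.7×0.04 + 1.8×0.39 + 7.8×0.41 + 27.7×0.66 = 25.204; total area S = 128.8 m².
ᾱ = 0.1957, so room constant R = A/(1−ᾱ) = 31.337 m².
Lp = 85.2 + 10·log₁₀(4/31.337) = 85.2 + (-8.94) = 76.3 dB.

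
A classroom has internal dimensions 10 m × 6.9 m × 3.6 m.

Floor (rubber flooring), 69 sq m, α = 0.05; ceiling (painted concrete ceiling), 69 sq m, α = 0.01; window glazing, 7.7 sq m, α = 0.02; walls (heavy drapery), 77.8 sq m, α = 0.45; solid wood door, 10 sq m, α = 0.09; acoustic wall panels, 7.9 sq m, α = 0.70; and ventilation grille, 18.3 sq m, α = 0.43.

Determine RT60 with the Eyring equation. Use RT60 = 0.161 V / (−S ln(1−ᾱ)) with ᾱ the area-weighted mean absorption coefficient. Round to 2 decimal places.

0.67 seconds

S = Σ Sᵢ = 259.7 sq m.
Absorption A = 69×0.05 + 69×0.01 + 7.7×0.02 + 77.8×0.45 + 10×0.09 + 7.9×0.70 + 18.3×0.43 = 53.603 sabins.
Mean coefficient ᾱ = A/S = 0.2064.
Eyring denominator: −S ln(1−ᾱ) = 60.036.
V = 10 × 6.9 × 3.6 = 248.4 m³.
T = 0.161·V/[−S·ln(1−ᾱ)] = 0.161·248.4/60.036 = 0.67 s.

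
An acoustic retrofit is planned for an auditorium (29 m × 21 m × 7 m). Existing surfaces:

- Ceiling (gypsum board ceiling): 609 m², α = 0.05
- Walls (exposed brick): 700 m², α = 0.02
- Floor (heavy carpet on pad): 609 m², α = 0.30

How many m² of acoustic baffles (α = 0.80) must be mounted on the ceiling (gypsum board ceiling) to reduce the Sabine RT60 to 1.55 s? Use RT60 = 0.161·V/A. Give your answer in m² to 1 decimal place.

A₁ = Σ Sᵢαᵢ = 609*0.05 + 700*0.02 + 609*0.30 = 227.150 sabins.
V = 4263 m³. Target absorption A₂ = 0.161 × 4263 / 1.55 = 442.802 sabins.
ΔA needed = 442.802 − 227.150 = 215.652 sabins.
Net gain per m²: Δα = 0.80 − 0.05 = 0.75.
Area = ΔA/Δα = 215.652/0.75 = 287.5 m².

287.5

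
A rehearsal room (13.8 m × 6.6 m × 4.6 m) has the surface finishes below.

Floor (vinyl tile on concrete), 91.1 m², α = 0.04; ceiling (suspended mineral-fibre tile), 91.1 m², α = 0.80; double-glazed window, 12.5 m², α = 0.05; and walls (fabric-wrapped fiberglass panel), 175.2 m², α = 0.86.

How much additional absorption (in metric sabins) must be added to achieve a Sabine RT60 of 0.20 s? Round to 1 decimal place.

Total absorption A₁ = 91.1×0.04 + 91.1×0.80 + 12.5×0.05 + 175.2×0.86
  = 3.644 + 72.880 + 0.625 + 150.672 = 227.821 m² sabins.
For T = 0.20 s, need A₂ = 0.161·V/T = 0.161·418.968/0.20 = 337.269 sabins.
Shortfall: 337.269 − 227.821 = 109.4 sabins.

109.4 sabins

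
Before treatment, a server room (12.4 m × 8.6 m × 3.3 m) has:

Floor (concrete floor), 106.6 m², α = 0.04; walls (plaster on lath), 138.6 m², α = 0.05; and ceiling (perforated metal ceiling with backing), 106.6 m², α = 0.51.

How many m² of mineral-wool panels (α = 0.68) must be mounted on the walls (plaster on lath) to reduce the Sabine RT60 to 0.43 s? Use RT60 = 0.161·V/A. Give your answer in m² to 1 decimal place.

Summing Sᵢαᵢ: 4.264 + 6.930 + 54.366 → A₁ = 65.560 sabins.
Required A₂ = 0.161·351.912/0.43 = 131.762 sabins.
Absorption to add: 131.762 − 65.560 = 66.202 sabins.
Net gain per m²: Δα = 0.68 − 0.05 = 0.63.
Area = ΔA/Δα = 66.202/0.63 = 105.1 m².

105.1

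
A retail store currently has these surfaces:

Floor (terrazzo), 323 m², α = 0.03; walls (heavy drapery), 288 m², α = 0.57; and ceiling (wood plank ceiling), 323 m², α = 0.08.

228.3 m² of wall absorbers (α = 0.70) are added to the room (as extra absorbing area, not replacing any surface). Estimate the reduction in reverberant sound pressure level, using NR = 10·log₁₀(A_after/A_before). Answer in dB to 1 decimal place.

Equivalent absorption area: A_before = 323×0.03 + 288×0.57 + 323×0.08 = 199.690 m².
Treatment contributes 228.3·0.70 = 159.810 sabins.
New total A_after = 359.500 sabins.
Reduction = 10 log₁₀(A_after/A_before) = 10 log₁₀(1.8003) = 2.6 dB.

2.6 dB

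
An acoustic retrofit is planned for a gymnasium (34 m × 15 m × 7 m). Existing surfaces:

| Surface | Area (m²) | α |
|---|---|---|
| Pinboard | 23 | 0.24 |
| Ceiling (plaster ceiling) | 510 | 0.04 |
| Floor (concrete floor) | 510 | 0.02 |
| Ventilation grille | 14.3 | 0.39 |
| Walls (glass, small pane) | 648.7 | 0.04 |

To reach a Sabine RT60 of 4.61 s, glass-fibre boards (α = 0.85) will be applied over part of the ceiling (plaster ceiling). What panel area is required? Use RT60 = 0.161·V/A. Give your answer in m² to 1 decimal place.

70.4

Total absorption A₁ = 23*0.24 + 510*0.04 + 510*0.02 + 14.3*0.39 + 648.7*0.04
  = 5.520 + 20.400 + 10.200 + 5.577 + 25.948 = 67.645 m² sabins.
Required A₂ = 0.161·3570/4.61 = 124.679 sabins.
ΔA needed = 124.679 − 67.645 = 57.034 sabins.
Each m² of panel replacing the ceiling (plaster ceiling) adds (0.85 − 0.04) = 0.81 sabins.
Panel area = 57.034 / 0.81 = 70.4 m².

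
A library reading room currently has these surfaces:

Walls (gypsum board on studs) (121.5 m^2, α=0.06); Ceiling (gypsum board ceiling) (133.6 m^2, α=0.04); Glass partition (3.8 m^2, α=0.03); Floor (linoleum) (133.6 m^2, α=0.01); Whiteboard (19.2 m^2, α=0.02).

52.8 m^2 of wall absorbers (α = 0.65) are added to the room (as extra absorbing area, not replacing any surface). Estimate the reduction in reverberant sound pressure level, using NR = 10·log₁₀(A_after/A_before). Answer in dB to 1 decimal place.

Equivalent absorption area: A_before = 121.5·0.06 + 133.6·0.04 + 3.8·0.03 + 133.6·0.01 + 19.2·0.02 = 14.468 m^2.
Treatment contributes 52.8·0.65 = 34.320 sabins.
A_after = 14.468 + 34.320 = 48.788 sabins.
NR = 10·log₁₀(48.788/14.468) = 5.3 dB.

5.3 dB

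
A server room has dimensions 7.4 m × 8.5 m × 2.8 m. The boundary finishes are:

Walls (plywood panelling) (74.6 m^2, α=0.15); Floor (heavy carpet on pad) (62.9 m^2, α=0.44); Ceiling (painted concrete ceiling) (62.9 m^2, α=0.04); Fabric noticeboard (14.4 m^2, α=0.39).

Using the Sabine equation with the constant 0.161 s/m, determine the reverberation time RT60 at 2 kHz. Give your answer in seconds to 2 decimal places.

0.60 s

Total absorption A = 74.6·0.15 + 62.9·0.44 + 62.9·0.04 + 14.4·0.39
  = 11.190 + 27.676 + 2.516 + 5.616 = 46.998 m^2 sabins.
Room volume: 176.12 m³.
T = 0.161 V/A = 0.161·176.12/46.998 = 0.60 s.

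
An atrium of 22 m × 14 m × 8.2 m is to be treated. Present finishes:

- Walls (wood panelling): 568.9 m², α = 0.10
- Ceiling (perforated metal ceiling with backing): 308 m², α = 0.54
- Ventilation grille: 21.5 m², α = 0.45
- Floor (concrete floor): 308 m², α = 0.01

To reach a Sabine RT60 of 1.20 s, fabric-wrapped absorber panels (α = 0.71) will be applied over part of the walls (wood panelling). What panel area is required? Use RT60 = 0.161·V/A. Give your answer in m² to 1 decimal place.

168.7

Total absorption A₁ = 568.9·0.10 + 308·0.54 + 21.5·0.45 + 308·0.01
  = 56.890 + 166.320 + 9.675 + 3.080 = 235.965 m² sabins.
Required A₂ = 0.161·2525.6/1.20 = 338.851 sabins.
Absorption to add: 338.851 − 235.965 = 102.886 sabins.
Each m² of panel replacing the walls (wood panelling) adds (0.71 − 0.10) = 0.61 sabins.
Panel area = 102.886 / 0.61 = 168.7 m².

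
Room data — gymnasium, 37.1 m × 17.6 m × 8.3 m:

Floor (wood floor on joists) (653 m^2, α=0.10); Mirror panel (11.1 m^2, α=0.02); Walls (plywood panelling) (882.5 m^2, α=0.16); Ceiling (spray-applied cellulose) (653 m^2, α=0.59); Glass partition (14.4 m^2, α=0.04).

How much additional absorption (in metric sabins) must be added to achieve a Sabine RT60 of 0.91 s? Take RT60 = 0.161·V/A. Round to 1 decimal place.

366.3 sabins

Equivalent absorption area: A₁ = 653×0.10 + 11.1×0.02 + 882.5×0.16 + 653×0.59 + 14.4×0.04 = 592.568 m^2.
V = 5419.568 m³. Required absorption A₂ = 0.161 × 5419.568 / 0.91 = 958.847 sabins.
Additional absorption ΔA = 958.847 − 592.568 = 366.3 sabins.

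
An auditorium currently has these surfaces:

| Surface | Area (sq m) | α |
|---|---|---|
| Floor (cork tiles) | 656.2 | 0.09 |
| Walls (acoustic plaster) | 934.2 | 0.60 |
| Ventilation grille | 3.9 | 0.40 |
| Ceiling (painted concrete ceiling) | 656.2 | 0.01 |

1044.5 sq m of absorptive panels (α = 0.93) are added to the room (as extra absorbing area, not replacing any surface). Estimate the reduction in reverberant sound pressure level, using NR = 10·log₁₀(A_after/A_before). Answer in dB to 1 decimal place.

4.1 dB

Total absorption A_before = 656.2*0.09 + 934.2*0.60 + 3.9*0.40 + 656.2*0.01
  = 59.058 + 560.520 + 1.560 + 6.562 = 627.700 sq m sabins.
Added absorption = 1044.5 × 0.93 = 971.385 sabins.
New total A_after = 1599.085 sabins.
Reduction = 10 log₁₀(A_after/A_before) = 10 log₁₀(2.5475) = 4.1 dB.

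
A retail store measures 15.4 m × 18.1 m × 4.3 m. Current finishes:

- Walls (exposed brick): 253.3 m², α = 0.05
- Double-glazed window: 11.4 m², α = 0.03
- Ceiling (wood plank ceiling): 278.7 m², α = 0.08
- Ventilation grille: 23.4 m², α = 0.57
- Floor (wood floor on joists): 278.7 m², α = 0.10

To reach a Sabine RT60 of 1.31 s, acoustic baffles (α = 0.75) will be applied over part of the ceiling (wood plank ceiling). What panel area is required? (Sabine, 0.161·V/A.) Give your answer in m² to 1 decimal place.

105.7

Summing Sᵢαᵢ: 12.665 + 0.342 + 22.296 + 13.338 + 27.870 → A₁ = 76.511 sabins.
V = 1198.582 m³. Target absorption A₂ = 0.161 × 1198.582 / 1.31 = 147.307 sabins.
Absorption to add: 147.307 − 76.511 = 70.796 sabins.
Net gain per m²: Δα = 0.75 − 0.08 = 0.67.
Panel area = 70.796 / 0.67 = 105.7 m².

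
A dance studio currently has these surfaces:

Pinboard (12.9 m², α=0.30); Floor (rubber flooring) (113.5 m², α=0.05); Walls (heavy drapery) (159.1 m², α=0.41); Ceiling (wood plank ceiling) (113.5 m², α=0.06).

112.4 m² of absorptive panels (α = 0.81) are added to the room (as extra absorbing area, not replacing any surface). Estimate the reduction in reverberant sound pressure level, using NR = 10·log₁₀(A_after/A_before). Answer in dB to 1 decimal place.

3.3 dB

Equivalent absorption area: A_before = 12.9*0.30 + 113.5*0.05 + 159.1*0.41 + 113.5*0.06 = 81.586 m².
Added absorption = 112.4 × 0.81 = 91.044 sabins.
A_after = 81.586 + 91.044 = 172.630 sabins.
NR = 10·log₁₀(172.630/81.586) = 3.3 dB.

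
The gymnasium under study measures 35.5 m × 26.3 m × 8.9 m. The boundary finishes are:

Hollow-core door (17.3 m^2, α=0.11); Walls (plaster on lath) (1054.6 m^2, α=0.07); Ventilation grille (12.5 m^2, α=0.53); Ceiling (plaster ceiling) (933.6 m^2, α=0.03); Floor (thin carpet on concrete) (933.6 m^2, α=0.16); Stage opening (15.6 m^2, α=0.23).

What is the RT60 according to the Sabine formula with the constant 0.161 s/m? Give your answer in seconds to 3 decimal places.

5.081 sec

Equivalent absorption area: A = 17.3·0.11 + 1054.6·0.07 + 12.5·0.53 + 933.6·0.03 + 933.6·0.16 + 15.6·0.23 = 263.322 m^2.
Room volume: 8309.485 m³.
T = 0.161 V/A = 0.161·8309.485/263.322 = 5.081 s.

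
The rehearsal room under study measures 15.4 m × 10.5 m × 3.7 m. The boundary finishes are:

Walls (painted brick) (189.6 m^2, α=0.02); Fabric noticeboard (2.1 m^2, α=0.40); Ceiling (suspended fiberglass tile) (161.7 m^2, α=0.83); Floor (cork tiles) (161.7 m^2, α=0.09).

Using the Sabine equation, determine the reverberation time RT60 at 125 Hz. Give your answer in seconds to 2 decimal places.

0.63 s

A = Σ Sᵢαᵢ = 189.6*0.02 + 2.1*0.40 + 161.7*0.83 + 161.7*0.09 = 153.396 sabins.
Volume V = 15.4 × 10.5 × 3.7 = 598.29 m³.
T = 0.161 V/A = 0.161·598.29/153.396 = 0.63 s.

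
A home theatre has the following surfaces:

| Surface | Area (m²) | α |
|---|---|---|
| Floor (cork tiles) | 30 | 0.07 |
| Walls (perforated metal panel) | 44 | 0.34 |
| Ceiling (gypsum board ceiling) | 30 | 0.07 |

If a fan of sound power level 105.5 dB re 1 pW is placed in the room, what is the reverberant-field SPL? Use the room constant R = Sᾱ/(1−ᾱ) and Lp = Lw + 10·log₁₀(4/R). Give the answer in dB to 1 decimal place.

97.8 dB

Σ(Sᵢαᵢ) = 30×0.07 + 44×0.34 + 30×0.07 = 19.160; total area S = 104.0 m².
ᾱ = 0.1842, so room constant R = A/(1−ᾱ) = 23.486 m².
Lp = 105.5 + 10·log₁₀(4/23.486) = 105.5 + (-7.69) = 97.8 dB.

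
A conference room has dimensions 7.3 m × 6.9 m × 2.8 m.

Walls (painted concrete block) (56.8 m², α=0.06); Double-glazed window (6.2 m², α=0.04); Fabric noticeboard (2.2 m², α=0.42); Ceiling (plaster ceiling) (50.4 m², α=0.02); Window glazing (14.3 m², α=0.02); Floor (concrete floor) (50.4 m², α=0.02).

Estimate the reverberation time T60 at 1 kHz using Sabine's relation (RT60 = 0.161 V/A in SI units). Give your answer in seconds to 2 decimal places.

A = Σ Sᵢαᵢ = 56.8×0.06 + 6.2×0.04 + 2.2×0.42 + 50.4×0.02 + 14.3×0.02 + 50.4×0.02 = 6.882 sabins.
V = 7.3·6.9·2.8 = 141.036 m³.
T = 0.161 V/A = 0.161·141.036/6.882 = 3.30 s.

3.30 s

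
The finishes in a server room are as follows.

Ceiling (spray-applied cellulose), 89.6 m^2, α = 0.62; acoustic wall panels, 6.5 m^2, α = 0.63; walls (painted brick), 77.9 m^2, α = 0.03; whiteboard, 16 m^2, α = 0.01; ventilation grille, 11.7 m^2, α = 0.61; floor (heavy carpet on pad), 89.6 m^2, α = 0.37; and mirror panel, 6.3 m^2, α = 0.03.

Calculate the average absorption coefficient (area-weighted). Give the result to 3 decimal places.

0.345

S = Σ Sᵢ = 89.6 + 6.5 + 77.9 + 16 + 11.7 + 89.6 + 6.3 = 297.6 m^2.
Weighted sum Σ Sα = 102.622.
ᾱ = A/S = 0.345.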